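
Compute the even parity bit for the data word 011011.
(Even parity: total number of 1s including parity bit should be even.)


Number of 1s in data: 4
Parity bit: 0

0


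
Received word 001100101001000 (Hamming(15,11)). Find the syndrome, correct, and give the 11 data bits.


Syndrome = 5: error at position 5

Data: 11011001000 (corrected bit 5)


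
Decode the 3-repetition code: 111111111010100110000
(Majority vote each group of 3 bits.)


Groups: 111, 111, 111, 010, 100, 110, 000
Majority votes: 1110010

1110010


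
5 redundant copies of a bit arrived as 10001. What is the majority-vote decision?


Ones: 2 out of 5
Threshold: 3

0 (2/5 voted 1)


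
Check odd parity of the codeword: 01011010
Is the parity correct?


Number of 1s: 4

No, parity error (4 ones)


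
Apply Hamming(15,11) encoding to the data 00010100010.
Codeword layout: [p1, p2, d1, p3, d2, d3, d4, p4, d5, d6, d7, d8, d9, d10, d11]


Parity bits: p1=1, p2=1, p3=0, p4=0

110000100100010


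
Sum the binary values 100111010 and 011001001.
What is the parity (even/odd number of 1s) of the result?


100111010 = 314
011001001 = 201
Sum = 515 = 1000000011
1s count = 3

odd parity (3 ones in 1000000011)


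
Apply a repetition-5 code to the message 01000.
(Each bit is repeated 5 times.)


Each bit -> 5 copies

0000011111000000000000000


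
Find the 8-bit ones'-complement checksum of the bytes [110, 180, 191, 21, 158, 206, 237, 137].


Sum = 1240 mod 256 = 216
Complement = 39

39


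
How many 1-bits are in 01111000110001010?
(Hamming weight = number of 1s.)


Counting 1s in 01111000110001010

8


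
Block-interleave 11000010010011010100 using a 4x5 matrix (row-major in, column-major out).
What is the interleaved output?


Matrix:
  11000
  01001
  00110
  10100
Read columns: 10011100001100100100

10011100001100100100


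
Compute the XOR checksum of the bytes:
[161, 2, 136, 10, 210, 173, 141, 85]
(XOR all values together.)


XOR chain: 161 ^ 2 ^ 136 ^ 10 ^ 210 ^ 173 ^ 141 ^ 85 = 134

134


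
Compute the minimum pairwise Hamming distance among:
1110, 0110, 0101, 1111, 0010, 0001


Comparing all pairs, minimum distance: 1
Can detect 0 errors, correct 0 errors

1


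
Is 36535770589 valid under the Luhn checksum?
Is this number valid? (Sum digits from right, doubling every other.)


Luhn sum = 55
55 mod 10 = 5

Invalid (Luhn sum mod 10 = 5)


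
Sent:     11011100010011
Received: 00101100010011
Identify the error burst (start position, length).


XOR: 11110000000000

Burst at position 0, length 4


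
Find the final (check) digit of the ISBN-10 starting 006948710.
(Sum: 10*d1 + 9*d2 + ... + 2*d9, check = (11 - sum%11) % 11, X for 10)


Weighted sum: 206
206 mod 11 = 8

Check digit: 3


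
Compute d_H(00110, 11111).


XOR: 11001
Count of 1s: 3

3


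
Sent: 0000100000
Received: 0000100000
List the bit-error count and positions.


XOR: 0000000000

0 errors (received matches sent)


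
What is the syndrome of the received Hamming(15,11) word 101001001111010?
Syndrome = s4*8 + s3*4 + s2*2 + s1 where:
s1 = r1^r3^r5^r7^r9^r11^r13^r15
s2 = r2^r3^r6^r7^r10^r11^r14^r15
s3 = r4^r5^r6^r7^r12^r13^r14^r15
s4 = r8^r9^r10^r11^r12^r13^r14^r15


s1=0, s2=1, s3=1, s4=1

Syndrome = 14 (error at position 14)


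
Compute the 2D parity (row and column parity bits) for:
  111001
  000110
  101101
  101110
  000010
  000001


Row parities: 000011
Column parities: 111111

Row P: 000011, Col P: 111111, Corner: 0


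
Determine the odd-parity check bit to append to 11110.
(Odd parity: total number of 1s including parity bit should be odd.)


Number of 1s in data: 4
Parity bit: 1

1


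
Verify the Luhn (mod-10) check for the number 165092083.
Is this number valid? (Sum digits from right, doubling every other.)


Luhn sum = 32
32 mod 10 = 2

Invalid (Luhn sum mod 10 = 2)


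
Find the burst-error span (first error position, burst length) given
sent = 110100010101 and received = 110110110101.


XOR: 000010100000

Burst at position 4, length 3


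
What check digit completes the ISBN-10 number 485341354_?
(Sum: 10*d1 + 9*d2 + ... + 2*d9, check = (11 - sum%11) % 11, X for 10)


Weighted sum: 237
237 mod 11 = 6

Check digit: 5


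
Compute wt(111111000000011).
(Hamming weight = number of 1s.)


Counting 1s in 111111000000011

8


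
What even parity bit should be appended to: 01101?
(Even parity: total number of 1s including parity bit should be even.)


Number of 1s in data: 3
Parity bit: 1

1


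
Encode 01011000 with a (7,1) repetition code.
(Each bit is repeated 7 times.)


Each bit -> 7 copies

00000001111111000000011111111111111000000000000000000000


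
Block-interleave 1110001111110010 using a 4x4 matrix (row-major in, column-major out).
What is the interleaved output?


Matrix:
  1110
  0011
  1111
  0010
Read columns: 1010101011110110

1010101011110110


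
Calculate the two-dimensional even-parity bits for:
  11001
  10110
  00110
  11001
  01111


Row parities: 11010
Column parities: 11111

Row P: 11010, Col P: 11111, Corner: 1


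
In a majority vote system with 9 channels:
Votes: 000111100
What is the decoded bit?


Ones: 4 out of 9
Threshold: 5

0 (4/9 voted 1)


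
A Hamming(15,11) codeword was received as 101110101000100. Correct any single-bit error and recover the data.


Syndrome = 0: no error detected

Data: 11011000100 (no errors)


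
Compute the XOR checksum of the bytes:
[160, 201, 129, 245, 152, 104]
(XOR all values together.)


XOR chain: 160 ^ 201 ^ 129 ^ 245 ^ 152 ^ 104 = 237

237


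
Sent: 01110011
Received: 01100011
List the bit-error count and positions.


XOR: 00010000

1 error(s) at position(s): 3


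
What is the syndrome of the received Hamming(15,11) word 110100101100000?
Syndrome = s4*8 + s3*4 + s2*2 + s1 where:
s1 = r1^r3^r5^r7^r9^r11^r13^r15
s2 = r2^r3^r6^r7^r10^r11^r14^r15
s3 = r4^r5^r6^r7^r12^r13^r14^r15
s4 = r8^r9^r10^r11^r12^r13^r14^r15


s1=1, s2=1, s3=0, s4=0

Syndrome = 3 (error at position 3)


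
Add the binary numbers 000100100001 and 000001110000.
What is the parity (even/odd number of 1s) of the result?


000100100001 = 289
000001110000 = 112
Sum = 401 = 110010001
1s count = 4

even parity (4 ones in 110010001)


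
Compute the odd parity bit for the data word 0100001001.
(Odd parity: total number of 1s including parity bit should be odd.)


Number of 1s in data: 3
Parity bit: 0

0


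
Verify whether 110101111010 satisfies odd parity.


Number of 1s: 8

No, parity error (8 ones)


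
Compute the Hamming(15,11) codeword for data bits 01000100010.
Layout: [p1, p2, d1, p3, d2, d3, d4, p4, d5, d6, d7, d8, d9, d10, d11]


Parity bits: p1=1, p2=0, p3=0, p4=0

100010000100010


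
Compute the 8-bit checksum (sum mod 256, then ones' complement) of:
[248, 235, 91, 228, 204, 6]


Sum = 1012 mod 256 = 244
Complement = 11

11


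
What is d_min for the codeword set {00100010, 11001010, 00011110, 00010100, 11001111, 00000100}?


Comparing all pairs, minimum distance: 1
Can detect 0 errors, correct 0 errors

1


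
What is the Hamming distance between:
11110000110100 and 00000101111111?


XOR: 11110101001011
Count of 1s: 9

9


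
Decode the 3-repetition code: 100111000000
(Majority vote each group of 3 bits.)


Groups: 100, 111, 000, 000
Majority votes: 0100

0100


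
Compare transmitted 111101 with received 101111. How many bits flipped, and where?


XOR: 010010

2 error(s) at position(s): 1, 4


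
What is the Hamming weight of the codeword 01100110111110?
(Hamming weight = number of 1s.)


Counting 1s in 01100110111110

9


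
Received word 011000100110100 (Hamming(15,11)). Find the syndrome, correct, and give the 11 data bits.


Syndrome = 10: error at position 10

Data: 10010010100 (corrected bit 10)


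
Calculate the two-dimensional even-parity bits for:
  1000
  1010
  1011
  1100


Row parities: 1010
Column parities: 0101

Row P: 1010, Col P: 0101, Corner: 0


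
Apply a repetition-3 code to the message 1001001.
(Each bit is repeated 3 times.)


Each bit -> 3 copies

111000000111000000111


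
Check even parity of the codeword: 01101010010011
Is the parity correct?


Number of 1s: 7

No, parity error (7 ones)


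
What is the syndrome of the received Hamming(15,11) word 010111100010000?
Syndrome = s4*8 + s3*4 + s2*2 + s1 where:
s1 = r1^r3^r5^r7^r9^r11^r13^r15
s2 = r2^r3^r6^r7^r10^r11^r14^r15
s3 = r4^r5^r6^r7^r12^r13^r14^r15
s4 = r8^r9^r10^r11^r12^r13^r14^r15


s1=1, s2=0, s3=0, s4=1

Syndrome = 9 (error at position 9)


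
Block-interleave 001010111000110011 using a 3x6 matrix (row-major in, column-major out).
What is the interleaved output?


Matrix:
  001010
  111000
  110011
Read columns: 011011110000101001

011011110000101001


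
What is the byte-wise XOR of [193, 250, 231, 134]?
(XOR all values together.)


XOR chain: 193 ^ 250 ^ 231 ^ 134 = 90

90


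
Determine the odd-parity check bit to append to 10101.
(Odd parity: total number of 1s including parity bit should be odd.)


Number of 1s in data: 3
Parity bit: 0

0


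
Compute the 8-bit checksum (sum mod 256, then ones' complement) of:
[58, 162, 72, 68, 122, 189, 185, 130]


Sum = 986 mod 256 = 218
Complement = 37

37


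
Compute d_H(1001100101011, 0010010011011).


XOR: 1011110110000
Count of 1s: 7

7


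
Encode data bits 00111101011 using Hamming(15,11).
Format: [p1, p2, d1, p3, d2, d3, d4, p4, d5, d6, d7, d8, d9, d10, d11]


Parity bits: p1=1, p2=1, p3=1, p4=1

110101111101011


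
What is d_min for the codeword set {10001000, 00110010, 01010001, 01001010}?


Comparing all pairs, minimum distance: 3
Can detect 2 errors, correct 1 errors

3


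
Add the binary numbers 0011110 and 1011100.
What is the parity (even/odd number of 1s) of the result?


0011110 = 30
1011100 = 92
Sum = 122 = 1111010
1s count = 5

odd parity (5 ones in 1111010)


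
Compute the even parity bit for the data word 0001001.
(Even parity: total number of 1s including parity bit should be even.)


Number of 1s in data: 2
Parity bit: 0

0


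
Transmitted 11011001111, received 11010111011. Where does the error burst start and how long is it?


XOR: 00001110100

Burst at position 4, length 5


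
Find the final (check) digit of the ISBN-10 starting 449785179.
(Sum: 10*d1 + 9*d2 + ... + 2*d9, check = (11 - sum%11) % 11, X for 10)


Weighted sum: 313
313 mod 11 = 5

Check digit: 6


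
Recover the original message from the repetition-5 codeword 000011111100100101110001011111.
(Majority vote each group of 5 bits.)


Groups: 00001, 11111, 00100, 10111, 00010, 11111
Majority votes: 010101

010101


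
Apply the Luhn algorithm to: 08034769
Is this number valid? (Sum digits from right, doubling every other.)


Luhn sum = 38
38 mod 10 = 8

Invalid (Luhn sum mod 10 = 8)


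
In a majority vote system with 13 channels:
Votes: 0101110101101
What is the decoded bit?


Ones: 8 out of 13
Threshold: 7

1 (8/13 voted 1)


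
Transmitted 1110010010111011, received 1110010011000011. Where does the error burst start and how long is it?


XOR: 0000000001111000

Burst at position 9, length 4


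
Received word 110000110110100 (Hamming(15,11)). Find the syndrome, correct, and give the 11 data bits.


Syndrome = 0: no error detected

Data: 00010110100 (no errors)


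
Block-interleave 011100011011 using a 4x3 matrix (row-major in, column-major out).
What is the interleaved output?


Matrix:
  011
  100
  011
  011
Read columns: 010010111011

010010111011


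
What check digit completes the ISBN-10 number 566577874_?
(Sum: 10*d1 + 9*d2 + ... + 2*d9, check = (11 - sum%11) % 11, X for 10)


Weighted sum: 325
325 mod 11 = 6

Check digit: 5


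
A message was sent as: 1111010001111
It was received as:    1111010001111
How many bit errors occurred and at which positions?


XOR: 0000000000000

0 errors (received matches sent)


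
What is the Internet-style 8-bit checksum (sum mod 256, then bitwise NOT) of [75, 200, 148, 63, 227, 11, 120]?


Sum = 844 mod 256 = 76
Complement = 179

179


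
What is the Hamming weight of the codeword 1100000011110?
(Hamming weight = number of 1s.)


Counting 1s in 1100000011110

6


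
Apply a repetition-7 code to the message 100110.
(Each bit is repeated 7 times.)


Each bit -> 7 copies

111111100000000000000111111111111110000000


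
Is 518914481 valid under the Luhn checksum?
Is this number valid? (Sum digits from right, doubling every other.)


Luhn sum = 45
45 mod 10 = 5

Invalid (Luhn sum mod 10 = 5)


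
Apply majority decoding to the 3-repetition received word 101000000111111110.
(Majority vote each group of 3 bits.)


Groups: 101, 000, 000, 111, 111, 110
Majority votes: 100111

100111


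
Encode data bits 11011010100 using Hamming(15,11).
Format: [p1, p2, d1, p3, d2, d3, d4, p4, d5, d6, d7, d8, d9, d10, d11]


Parity bits: p1=0, p2=1, p3=1, p4=1

011110111010100


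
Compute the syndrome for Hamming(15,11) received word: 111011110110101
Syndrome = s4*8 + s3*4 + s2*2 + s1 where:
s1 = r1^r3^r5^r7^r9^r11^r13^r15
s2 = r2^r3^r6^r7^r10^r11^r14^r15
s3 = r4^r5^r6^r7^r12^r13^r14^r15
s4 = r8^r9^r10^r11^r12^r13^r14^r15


s1=1, s2=1, s3=1, s4=1

Syndrome = 15 (error at position 15)


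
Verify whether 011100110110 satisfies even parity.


Number of 1s: 7

No, parity error (7 ones)


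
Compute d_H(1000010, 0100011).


XOR: 1100001
Count of 1s: 3

3


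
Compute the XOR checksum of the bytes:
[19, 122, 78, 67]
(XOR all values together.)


XOR chain: 19 ^ 122 ^ 78 ^ 67 = 100

100


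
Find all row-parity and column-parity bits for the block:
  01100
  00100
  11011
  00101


Row parities: 0100
Column parities: 10110

Row P: 0100, Col P: 10110, Corner: 1


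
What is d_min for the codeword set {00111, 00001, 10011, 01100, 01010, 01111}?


Comparing all pairs, minimum distance: 1
Can detect 0 errors, correct 0 errors

1


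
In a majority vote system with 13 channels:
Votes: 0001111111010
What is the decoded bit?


Ones: 8 out of 13
Threshold: 7

1 (8/13 voted 1)


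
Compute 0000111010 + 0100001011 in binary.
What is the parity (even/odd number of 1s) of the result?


0000111010 = 58
0100001011 = 267
Sum = 325 = 101000101
1s count = 4

even parity (4 ones in 101000101)


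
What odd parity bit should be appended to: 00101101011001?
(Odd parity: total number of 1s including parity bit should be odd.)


Number of 1s in data: 7
Parity bit: 0

0


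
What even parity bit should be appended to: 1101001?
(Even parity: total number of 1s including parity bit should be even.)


Number of 1s in data: 4
Parity bit: 0

0


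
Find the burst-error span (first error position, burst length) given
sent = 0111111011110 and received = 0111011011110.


XOR: 0000100000000

Burst at position 4, length 1


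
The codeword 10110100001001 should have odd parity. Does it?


Number of 1s: 6

No, parity error (6 ones)


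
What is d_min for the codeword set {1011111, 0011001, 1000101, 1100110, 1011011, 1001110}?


Comparing all pairs, minimum distance: 1
Can detect 0 errors, correct 0 errors

1


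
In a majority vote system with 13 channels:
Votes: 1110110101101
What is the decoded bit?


Ones: 9 out of 13
Threshold: 7

1 (9/13 voted 1)


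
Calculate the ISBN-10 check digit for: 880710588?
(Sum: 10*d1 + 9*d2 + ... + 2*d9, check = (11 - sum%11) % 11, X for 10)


Weighted sum: 267
267 mod 11 = 3

Check digit: 8


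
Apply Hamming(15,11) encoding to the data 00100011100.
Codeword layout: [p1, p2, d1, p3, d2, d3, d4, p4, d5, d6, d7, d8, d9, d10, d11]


Parity bits: p1=0, p2=0, p3=1, p4=1

000101010011100


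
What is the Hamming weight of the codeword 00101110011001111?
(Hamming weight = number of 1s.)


Counting 1s in 00101110011001111

10


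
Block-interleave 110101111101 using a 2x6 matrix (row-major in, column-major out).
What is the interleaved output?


Matrix:
  110101
  111101
Read columns: 111101110011

111101110011


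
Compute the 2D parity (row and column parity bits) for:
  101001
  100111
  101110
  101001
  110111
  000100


Row parities: 100111
Column parities: 111010

Row P: 100111, Col P: 111010, Corner: 0


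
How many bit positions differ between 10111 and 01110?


XOR: 11001
Count of 1s: 3

3


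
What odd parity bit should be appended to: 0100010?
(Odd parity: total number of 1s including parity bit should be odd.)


Number of 1s in data: 2
Parity bit: 1

1


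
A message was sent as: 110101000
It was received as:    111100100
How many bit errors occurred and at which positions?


XOR: 001001100

3 error(s) at position(s): 2, 5, 6


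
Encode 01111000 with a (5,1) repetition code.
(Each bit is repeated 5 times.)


Each bit -> 5 copies

0000011111111111111111111000000000000000


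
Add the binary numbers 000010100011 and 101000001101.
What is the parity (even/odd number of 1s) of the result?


000010100011 = 163
101000001101 = 2573
Sum = 2736 = 101010110000
1s count = 5

odd parity (5 ones in 101010110000)


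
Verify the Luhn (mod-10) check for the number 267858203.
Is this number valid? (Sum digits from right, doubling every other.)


Luhn sum = 36
36 mod 10 = 6

Invalid (Luhn sum mod 10 = 6)


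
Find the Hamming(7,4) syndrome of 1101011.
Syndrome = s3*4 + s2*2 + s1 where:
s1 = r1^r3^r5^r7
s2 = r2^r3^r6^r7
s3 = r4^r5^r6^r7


s1=0, s2=1, s3=1

Syndrome = 6 (error at position 6)


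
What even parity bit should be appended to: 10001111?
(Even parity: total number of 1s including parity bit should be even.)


Number of 1s in data: 5
Parity bit: 1

1


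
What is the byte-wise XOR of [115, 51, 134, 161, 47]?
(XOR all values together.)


XOR chain: 115 ^ 51 ^ 134 ^ 161 ^ 47 = 72

72


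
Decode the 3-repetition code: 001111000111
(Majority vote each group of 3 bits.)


Groups: 001, 111, 000, 111
Majority votes: 0101

0101


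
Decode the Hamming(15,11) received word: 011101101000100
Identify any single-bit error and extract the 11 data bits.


Syndrome = 0: no error detected

Data: 10111000100 (no errors)


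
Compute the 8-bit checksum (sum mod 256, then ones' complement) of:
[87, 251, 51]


Sum = 389 mod 256 = 133
Complement = 122

122


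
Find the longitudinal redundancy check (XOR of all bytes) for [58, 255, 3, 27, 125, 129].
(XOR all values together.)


XOR chain: 58 ^ 255 ^ 3 ^ 27 ^ 125 ^ 129 = 33

33


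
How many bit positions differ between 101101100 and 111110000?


XOR: 010011100
Count of 1s: 4

4


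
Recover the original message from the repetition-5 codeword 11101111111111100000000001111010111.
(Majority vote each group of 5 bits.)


Groups: 11101, 11111, 11111, 00000, 00000, 11110, 10111
Majority votes: 1110011

1110011


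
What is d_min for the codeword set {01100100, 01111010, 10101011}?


Comparing all pairs, minimum distance: 4
Can detect 3 errors, correct 1 errors

4


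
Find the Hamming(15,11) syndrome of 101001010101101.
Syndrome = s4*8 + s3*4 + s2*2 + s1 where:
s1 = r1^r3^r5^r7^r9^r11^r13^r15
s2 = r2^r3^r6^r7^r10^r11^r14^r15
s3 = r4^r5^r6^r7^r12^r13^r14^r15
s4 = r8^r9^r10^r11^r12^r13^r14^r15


s1=0, s2=0, s3=0, s4=1

Syndrome = 8 (error at position 8)


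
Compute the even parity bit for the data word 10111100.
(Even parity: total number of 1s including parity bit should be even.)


Number of 1s in data: 5
Parity bit: 1

1


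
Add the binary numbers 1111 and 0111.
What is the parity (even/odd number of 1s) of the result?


1111 = 15
0111 = 7
Sum = 22 = 10110
1s count = 3

odd parity (3 ones in 10110)


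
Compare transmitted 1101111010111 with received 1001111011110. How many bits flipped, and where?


XOR: 0100000001001

3 error(s) at position(s): 1, 9, 12


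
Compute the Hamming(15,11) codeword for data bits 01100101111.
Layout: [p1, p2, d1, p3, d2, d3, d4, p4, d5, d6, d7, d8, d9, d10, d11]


Parity bits: p1=1, p2=0, p3=0, p4=1

100011010101111


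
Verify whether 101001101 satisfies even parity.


Number of 1s: 5

No, parity error (5 ones)


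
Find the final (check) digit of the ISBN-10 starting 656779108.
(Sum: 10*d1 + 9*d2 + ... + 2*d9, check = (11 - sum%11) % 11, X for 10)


Weighted sum: 309
309 mod 11 = 1

Check digit: X


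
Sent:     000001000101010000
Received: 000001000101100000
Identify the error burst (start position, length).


XOR: 000000000000110000

Burst at position 12, length 2


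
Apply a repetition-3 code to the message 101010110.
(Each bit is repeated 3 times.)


Each bit -> 3 copies

111000111000111000111111000


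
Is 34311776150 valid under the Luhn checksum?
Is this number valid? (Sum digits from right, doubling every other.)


Luhn sum = 34
34 mod 10 = 4

Invalid (Luhn sum mod 10 = 4)


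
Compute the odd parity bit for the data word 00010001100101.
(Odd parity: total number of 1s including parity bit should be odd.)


Number of 1s in data: 5
Parity bit: 0

0


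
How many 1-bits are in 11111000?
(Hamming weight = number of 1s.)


Counting 1s in 11111000

5


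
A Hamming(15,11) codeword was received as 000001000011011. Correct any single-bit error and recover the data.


Syndrome = 0: no error detected

Data: 00100011011 (no errors)


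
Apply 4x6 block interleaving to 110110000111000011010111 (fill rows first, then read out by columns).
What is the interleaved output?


Matrix:
  110110
  000111
  000011
  010111
Read columns: 100010010000110111110111

100010010000110111110111


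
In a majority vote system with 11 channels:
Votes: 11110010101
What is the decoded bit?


Ones: 7 out of 11
Threshold: 6

1 (7/11 voted 1)


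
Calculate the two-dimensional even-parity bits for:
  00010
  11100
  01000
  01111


Row parities: 1110
Column parities: 11001

Row P: 1110, Col P: 11001, Corner: 1


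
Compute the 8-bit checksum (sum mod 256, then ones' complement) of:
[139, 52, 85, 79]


Sum = 355 mod 256 = 99
Complement = 156

156


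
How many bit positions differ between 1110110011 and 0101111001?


XOR: 1011001010
Count of 1s: 5

5


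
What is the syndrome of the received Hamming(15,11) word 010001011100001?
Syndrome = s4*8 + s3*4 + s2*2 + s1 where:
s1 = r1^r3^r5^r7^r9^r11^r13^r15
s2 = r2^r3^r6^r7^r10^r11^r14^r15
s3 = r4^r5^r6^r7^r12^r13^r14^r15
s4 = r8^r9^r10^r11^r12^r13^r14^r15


s1=0, s2=0, s3=0, s4=0

Syndrome = 0 (no error)


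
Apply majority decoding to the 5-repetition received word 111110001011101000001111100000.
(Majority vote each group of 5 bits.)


Groups: 11111, 00010, 11101, 00000, 11111, 00000
Majority votes: 101010

101010


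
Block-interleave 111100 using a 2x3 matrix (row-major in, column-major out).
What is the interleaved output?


Matrix:
  111
  100
Read columns: 111010

111010


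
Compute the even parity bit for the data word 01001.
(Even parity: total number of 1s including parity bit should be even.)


Number of 1s in data: 2
Parity bit: 0

0


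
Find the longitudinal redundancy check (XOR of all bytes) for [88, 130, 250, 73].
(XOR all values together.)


XOR chain: 88 ^ 130 ^ 250 ^ 73 = 105

105


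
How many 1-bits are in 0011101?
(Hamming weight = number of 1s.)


Counting 1s in 0011101

4


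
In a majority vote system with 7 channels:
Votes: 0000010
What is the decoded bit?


Ones: 1 out of 7
Threshold: 4

0 (1/7 voted 1)


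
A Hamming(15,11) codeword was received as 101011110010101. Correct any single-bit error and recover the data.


Syndrome = 7: error at position 7

Data: 11100010101 (corrected bit 7)


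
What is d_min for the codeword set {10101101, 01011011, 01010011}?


Comparing all pairs, minimum distance: 1
Can detect 0 errors, correct 0 errors

1


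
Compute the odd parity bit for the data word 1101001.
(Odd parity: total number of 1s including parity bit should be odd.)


Number of 1s in data: 4
Parity bit: 1

1


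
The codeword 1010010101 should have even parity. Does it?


Number of 1s: 5

No, parity error (5 ones)


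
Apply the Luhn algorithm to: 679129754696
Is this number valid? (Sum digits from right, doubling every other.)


Luhn sum = 72
72 mod 10 = 2

Invalid (Luhn sum mod 10 = 2)


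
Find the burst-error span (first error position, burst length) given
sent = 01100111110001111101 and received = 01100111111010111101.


XOR: 00000000001011000000

Burst at position 10, length 4


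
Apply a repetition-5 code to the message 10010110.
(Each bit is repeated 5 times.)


Each bit -> 5 copies

1111100000000001111100000111111111100000


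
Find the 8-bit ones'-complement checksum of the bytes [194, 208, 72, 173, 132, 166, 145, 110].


Sum = 1200 mod 256 = 176
Complement = 79

79


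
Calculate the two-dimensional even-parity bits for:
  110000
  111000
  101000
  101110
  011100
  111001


Row parities: 010010
Column parities: 101011

Row P: 010010, Col P: 101011, Corner: 0


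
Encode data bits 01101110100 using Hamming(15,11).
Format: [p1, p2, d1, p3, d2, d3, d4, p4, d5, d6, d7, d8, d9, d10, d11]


Parity bits: p1=0, p2=1, p3=1, p4=0

010111001110100


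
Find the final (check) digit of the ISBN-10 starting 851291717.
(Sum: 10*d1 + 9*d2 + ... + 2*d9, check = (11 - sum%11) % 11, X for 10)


Weighted sum: 251
251 mod 11 = 9

Check digit: 2


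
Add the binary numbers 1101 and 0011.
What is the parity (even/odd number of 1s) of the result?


1101 = 13
0011 = 3
Sum = 16 = 10000
1s count = 1

odd parity (1 ones in 10000)


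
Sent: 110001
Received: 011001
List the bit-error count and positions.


XOR: 101000

2 error(s) at position(s): 0, 2


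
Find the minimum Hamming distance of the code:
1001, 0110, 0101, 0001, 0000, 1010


Comparing all pairs, minimum distance: 1
Can detect 0 errors, correct 0 errors

1


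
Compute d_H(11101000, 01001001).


XOR: 10100001
Count of 1s: 3

3


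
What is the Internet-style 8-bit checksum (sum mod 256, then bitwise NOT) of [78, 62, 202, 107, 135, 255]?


Sum = 839 mod 256 = 71
Complement = 184

184


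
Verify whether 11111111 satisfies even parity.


Number of 1s: 8

Yes, parity is correct (8 ones)


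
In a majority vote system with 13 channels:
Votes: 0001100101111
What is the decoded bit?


Ones: 7 out of 13
Threshold: 7

1 (7/13 voted 1)


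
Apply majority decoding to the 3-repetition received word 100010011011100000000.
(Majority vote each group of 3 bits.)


Groups: 100, 010, 011, 011, 100, 000, 000
Majority votes: 0011000

0011000


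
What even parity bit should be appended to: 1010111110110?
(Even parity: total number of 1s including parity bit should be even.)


Number of 1s in data: 9
Parity bit: 1

1


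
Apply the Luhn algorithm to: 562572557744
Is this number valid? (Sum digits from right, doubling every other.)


Luhn sum = 53
53 mod 10 = 3

Invalid (Luhn sum mod 10 = 3)


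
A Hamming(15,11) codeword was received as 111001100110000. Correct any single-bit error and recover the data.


Syndrome = 0: no error detected

Data: 10110110000 (no errors)


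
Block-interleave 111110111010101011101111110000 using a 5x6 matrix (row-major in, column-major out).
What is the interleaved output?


Matrix:
  111110
  111010
  101011
  101111
  110000
Read columns: 111111100111110100101111000110

111111100111110100101111000110


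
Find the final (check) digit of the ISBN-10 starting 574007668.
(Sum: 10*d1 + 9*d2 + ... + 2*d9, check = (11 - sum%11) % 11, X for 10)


Weighted sum: 238
238 mod 11 = 7

Check digit: 4


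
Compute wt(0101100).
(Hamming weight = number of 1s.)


Counting 1s in 0101100

3


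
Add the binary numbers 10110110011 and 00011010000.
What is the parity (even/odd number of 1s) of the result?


10110110011 = 1459
00011010000 = 208
Sum = 1667 = 11010000011
1s count = 5

odd parity (5 ones in 11010000011)


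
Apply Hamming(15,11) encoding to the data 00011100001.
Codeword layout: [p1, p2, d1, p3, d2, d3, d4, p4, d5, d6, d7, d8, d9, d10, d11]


Parity bits: p1=1, p2=1, p3=0, p4=1

110000111100001


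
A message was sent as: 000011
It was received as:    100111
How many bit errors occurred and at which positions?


XOR: 100100

2 error(s) at position(s): 0, 3


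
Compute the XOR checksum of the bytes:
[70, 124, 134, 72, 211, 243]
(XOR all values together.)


XOR chain: 70 ^ 124 ^ 134 ^ 72 ^ 211 ^ 243 = 212

212


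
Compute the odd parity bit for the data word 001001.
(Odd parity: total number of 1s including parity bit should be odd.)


Number of 1s in data: 2
Parity bit: 1

1


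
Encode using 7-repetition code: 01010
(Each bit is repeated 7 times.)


Each bit -> 7 copies

00000001111111000000011111110000000


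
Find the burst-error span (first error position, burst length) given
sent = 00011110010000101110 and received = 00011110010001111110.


XOR: 00000000000001010000

Burst at position 13, length 3


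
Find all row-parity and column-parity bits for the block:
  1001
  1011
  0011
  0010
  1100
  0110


Row parities: 010100
Column parities: 1001

Row P: 010100, Col P: 1001, Corner: 0


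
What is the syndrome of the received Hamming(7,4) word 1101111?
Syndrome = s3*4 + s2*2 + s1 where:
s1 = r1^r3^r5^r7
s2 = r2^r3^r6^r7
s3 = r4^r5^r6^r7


s1=1, s2=1, s3=0

Syndrome = 3 (error at position 3)


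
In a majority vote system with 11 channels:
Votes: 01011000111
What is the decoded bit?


Ones: 6 out of 11
Threshold: 6

1 (6/11 voted 1)


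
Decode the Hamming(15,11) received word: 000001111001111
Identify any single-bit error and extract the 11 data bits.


Syndrome = 0: no error detected

Data: 00111001111 (no errors)


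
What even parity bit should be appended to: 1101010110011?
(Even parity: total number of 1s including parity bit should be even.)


Number of 1s in data: 8
Parity bit: 0

0


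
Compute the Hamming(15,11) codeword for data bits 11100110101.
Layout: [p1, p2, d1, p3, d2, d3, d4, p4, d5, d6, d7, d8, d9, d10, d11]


Parity bits: p1=1, p2=1, p3=0, p4=0

111011000110101


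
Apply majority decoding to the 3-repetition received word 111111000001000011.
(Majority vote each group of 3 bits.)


Groups: 111, 111, 000, 001, 000, 011
Majority votes: 110001

110001


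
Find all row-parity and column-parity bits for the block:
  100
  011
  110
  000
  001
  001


Row parities: 100011
Column parities: 001

Row P: 100011, Col P: 001, Corner: 1


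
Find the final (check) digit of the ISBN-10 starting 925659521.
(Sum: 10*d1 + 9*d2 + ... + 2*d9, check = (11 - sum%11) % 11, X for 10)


Weighted sum: 293
293 mod 11 = 7

Check digit: 4


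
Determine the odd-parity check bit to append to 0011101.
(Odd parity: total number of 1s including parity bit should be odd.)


Number of 1s in data: 4
Parity bit: 1

1


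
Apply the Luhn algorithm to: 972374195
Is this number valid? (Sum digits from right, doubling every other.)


Luhn sum = 52
52 mod 10 = 2

Invalid (Luhn sum mod 10 = 2)


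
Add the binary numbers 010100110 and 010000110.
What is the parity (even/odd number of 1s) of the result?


010100110 = 166
010000110 = 134
Sum = 300 = 100101100
1s count = 4

even parity (4 ones in 100101100)


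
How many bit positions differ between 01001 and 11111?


XOR: 10110
Count of 1s: 3

3


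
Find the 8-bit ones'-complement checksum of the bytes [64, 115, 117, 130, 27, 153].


Sum = 606 mod 256 = 94
Complement = 161

161


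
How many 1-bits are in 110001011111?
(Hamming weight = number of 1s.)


Counting 1s in 110001011111

8


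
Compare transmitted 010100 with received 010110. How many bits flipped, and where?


XOR: 000010

1 error(s) at position(s): 4


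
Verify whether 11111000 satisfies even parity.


Number of 1s: 5

No, parity error (5 ones)


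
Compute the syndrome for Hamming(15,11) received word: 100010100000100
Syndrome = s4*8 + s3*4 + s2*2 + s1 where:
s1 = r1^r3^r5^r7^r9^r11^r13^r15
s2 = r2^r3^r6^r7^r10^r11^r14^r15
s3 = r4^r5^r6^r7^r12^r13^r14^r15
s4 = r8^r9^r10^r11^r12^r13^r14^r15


s1=0, s2=1, s3=1, s4=1

Syndrome = 14 (error at position 14)


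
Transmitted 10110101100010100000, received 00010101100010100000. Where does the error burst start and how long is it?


XOR: 10100000000000000000

Burst at position 0, length 3


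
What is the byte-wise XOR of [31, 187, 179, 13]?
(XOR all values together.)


XOR chain: 31 ^ 187 ^ 179 ^ 13 = 26

26


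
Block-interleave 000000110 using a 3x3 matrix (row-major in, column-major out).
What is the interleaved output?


Matrix:
  000
  000
  110
Read columns: 001001000

001001000


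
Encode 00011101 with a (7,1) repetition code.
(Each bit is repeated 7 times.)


Each bit -> 7 copies

00000000000000000000011111111111111111111100000001111111


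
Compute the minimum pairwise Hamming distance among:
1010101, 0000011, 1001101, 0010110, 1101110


Comparing all pairs, minimum distance: 2
Can detect 1 errors, correct 0 errors

2


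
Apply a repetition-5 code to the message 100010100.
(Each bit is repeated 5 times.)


Each bit -> 5 copies

111110000000000000001111100000111110000000000


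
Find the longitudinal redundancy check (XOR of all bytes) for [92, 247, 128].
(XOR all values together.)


XOR chain: 92 ^ 247 ^ 128 = 43

43


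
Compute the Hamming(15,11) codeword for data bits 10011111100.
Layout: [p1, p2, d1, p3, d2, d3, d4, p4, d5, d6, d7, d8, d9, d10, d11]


Parity bits: p1=1, p2=0, p3=1, p4=1

101100111111100


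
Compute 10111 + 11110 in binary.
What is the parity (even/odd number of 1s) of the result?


10111 = 23
11110 = 30
Sum = 53 = 110101
1s count = 4

even parity (4 ones in 110101)


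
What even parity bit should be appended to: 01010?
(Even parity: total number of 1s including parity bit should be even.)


Number of 1s in data: 2
Parity bit: 0

0


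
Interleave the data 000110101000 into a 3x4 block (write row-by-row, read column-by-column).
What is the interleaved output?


Matrix:
  0001
  1010
  1000
Read columns: 011000010100

011000010100


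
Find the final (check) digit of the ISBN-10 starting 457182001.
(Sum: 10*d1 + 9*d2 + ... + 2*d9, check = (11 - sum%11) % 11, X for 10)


Weighted sum: 208
208 mod 11 = 10

Check digit: 1


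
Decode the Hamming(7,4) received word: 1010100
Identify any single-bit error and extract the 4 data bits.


Syndrome = 7: error at position 7

Data: 1101 (corrected bit 7)


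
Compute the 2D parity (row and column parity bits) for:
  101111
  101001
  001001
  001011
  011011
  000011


Row parities: 110100
Column parities: 011100

Row P: 110100, Col P: 011100, Corner: 1


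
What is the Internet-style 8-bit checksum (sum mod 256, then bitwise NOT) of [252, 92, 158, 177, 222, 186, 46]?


Sum = 1133 mod 256 = 109
Complement = 146

146


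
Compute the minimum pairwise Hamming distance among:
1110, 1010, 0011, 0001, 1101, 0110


Comparing all pairs, minimum distance: 1
Can detect 0 errors, correct 0 errors

1


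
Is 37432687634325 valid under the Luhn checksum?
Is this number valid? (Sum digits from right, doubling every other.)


Luhn sum = 74
74 mod 10 = 4

Invalid (Luhn sum mod 10 = 4)


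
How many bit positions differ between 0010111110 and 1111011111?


XOR: 1101100001
Count of 1s: 5

5


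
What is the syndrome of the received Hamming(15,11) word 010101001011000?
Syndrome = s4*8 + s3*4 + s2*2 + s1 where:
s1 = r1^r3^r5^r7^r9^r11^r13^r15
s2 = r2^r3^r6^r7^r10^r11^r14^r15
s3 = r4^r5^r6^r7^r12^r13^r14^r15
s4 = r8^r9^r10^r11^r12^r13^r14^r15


s1=0, s2=1, s3=1, s4=1

Syndrome = 14 (error at position 14)


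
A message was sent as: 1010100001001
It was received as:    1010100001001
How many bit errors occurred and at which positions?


XOR: 0000000000000

0 errors (received matches sent)


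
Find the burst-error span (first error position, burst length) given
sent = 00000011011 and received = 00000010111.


XOR: 00000001100

Burst at position 7, length 2


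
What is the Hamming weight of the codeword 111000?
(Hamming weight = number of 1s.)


Counting 1s in 111000

3


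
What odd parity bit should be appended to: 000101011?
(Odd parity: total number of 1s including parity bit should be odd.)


Number of 1s in data: 4
Parity bit: 1

1


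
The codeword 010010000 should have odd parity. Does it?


Number of 1s: 2

No, parity error (2 ones)


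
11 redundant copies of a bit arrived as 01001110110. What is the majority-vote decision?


Ones: 6 out of 11
Threshold: 6

1 (6/11 voted 1)


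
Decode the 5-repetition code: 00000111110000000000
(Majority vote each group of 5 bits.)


Groups: 00000, 11111, 00000, 00000
Majority votes: 0100

0100


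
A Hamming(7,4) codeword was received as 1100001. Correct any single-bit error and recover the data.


Syndrome = 4: error at position 4

Data: 0001 (corrected bit 4)


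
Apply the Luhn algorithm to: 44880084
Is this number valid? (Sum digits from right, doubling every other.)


Luhn sum = 38
38 mod 10 = 8

Invalid (Luhn sum mod 10 = 8)


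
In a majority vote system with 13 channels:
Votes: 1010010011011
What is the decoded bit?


Ones: 7 out of 13
Threshold: 7

1 (7/13 voted 1)


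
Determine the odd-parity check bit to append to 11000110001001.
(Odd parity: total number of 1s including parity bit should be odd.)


Number of 1s in data: 6
Parity bit: 1

1


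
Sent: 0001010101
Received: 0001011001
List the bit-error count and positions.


XOR: 0000001100

2 error(s) at position(s): 6, 7


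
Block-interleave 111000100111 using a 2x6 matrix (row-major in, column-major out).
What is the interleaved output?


Matrix:
  111000
  100111
Read columns: 111010010101

111010010101


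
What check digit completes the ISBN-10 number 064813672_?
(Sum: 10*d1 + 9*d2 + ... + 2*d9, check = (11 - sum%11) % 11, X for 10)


Weighted sum: 212
212 mod 11 = 3

Check digit: 8


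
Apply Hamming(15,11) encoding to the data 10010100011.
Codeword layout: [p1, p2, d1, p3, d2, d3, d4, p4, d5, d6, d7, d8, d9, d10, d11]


Parity bits: p1=1, p2=1, p3=1, p4=1

111100110100011


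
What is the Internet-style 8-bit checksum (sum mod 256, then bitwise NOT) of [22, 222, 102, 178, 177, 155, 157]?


Sum = 1013 mod 256 = 245
Complement = 10

10


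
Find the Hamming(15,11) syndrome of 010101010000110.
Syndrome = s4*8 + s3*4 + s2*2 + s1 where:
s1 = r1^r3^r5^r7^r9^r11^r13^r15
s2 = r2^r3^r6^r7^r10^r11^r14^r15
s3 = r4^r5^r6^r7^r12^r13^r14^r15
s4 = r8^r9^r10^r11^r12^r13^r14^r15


s1=1, s2=1, s3=0, s4=1

Syndrome = 11 (error at position 11)


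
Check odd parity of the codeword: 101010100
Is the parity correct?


Number of 1s: 4

No, parity error (4 ones)


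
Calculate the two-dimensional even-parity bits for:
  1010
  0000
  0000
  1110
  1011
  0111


Row parities: 000111
Column parities: 1000

Row P: 000111, Col P: 1000, Corner: 1


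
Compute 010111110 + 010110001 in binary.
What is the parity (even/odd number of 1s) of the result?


010111110 = 190
010110001 = 177
Sum = 367 = 101101111
1s count = 7

odd parity (7 ones in 101101111)


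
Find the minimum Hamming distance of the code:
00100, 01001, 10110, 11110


Comparing all pairs, minimum distance: 1
Can detect 0 errors, correct 0 errors

1
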